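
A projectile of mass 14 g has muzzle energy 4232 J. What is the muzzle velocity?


v = sqrt(2*E/m) = sqrt(2*4232/0.014) = 777.5 m/s

777.5 m/s


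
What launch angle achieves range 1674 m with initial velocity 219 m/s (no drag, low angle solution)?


sin(2*theta) = R*g/v0^2 = 1674*9.81/219^2 = 0.342402, theta = arcsin(0.342402)/2 = 10.01°

10.01 degrees


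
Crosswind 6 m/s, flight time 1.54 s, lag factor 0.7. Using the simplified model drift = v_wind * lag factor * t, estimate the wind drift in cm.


drift = v_wind * lag * t = 6 * 0.7 * 1.54 = 6.468 m ≈ 646.8 cm

646.8 cm


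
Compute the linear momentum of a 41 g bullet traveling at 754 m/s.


p = m*v = 0.041*754 = 30.91 kg·m/s

30.91 kg·m/s


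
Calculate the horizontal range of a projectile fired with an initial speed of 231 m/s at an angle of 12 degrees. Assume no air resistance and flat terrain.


R = v0^2 * sin(2*theta) / g = 231^2 * sin(2*12°) / 9.81 = 2212 m

2212 m


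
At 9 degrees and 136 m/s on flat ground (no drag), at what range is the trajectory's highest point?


R = v0^2*sin(2*theta)/g = 136^2*sin(2*9°)/9.81 = 582.628 m
apex_dist = R/2 = 582.628/2 = 291.3 m

291.3 m


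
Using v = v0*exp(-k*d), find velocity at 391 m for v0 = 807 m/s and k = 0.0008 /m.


v = v0*exp(-k*d) = 807*exp(-0.0008*391) = 590.2 m/s

590.2 m/s


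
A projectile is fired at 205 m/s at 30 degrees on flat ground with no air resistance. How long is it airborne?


T = 2*v0*sin(theta)/g = 2*205*sin(30°)/9.81 = 20.9 s

20.9 s


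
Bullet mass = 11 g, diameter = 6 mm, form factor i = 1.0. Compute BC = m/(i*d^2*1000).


BC = m/(i*d^2*1000) = 11/(1.0 * 6^2 * 1000) = 0.0003056

0.0003056


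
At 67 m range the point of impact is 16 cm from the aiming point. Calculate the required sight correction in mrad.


1 mrad subtends 1 cm per 10 m of range, so adj = error_cm / (dist_m / 10) = 16 / (67/10) = 2.388 mrad

2.388 mrad


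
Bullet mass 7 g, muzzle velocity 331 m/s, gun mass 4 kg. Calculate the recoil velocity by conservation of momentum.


v_recoil = m_p * v_p / m_gun = 0.007 * 331 / 4 = 0.5793 m/s

0.5793 m/s


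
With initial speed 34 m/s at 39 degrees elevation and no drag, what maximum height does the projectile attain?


H = (v0*sin(theta))^2 / (2g) = (34*sin(39°))^2 / (2*9.81) = 23.33 m

23.33 m


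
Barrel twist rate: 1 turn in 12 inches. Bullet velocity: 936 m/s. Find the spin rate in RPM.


twist_m = 12*0.0254 = 0.3048 m
spin = v/twist = 936/0.3048 = 3070.866 rev/s
RPM = spin*60 = 3070.866*60 ≈ 184252 RPM

184252 RPM


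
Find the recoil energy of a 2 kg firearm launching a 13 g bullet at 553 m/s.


v_r = m_p*v_p/m_gun = 0.013*553/2 = 3.5945 m/s, E_r = 0.5*m_gun*v_r^2 = 0.5*2*3.5945^2 = 12.92 J

12.92 J


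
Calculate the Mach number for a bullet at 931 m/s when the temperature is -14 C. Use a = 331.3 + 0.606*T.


a = 331.3 + 0.606*(-14) = 322.816 m/s
M = v/a = 931/322.816 = 2.884

2.884


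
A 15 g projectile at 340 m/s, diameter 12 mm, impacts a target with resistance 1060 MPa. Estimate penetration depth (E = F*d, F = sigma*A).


A = pi*(d/2)^2 = pi*(12/2)^2 = 113.097 mm^2
E = 0.5*m*v^2 = 0.5*0.015*340^2 = 867 J
depth = E/(sigma*A) = 867 J / (1060 MPa * 113.097 mm^2) = 867/(1060 * 113.097) m = 0.00723204 m ≈ 7.232 mm

7.232 mm


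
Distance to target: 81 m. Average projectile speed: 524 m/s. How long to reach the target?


t = d/v = 81/524 = 0.1546 s

0.1546 s


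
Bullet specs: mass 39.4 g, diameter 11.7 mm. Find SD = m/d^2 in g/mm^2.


SD = m/d^2 = 39.4/11.7^2 = 0.2878 g/mm^2

0.2878 g/mm^2


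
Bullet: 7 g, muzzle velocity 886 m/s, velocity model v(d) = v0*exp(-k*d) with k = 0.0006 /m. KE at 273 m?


v = v0*exp(-k*d) = 886*exp(-0.0006*273) = 752.136 m/s
E = 0.5*m*v^2 = 0.5*0.007*752.136^2 = 1980 J

1980 J


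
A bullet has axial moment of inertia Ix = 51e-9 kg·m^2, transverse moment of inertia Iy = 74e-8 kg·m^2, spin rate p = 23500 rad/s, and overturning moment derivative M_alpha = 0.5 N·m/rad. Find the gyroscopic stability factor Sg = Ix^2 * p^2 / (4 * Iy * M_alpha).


Sg = Ix^2 * p^2 / (4 * Iy * M_alpha) = (51e-9)^2 * 23500^2 / (4 * 74e-8 * 0.5) = 0.9705

0.9705


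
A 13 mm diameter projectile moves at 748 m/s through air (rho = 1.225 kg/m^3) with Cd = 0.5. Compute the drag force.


A = pi*(d/2)^2 = pi*(13/2000)^2 = 1.32732e-04 m^2
Fd = 0.5*Cd*rho*A*v^2 = 0.5*0.5*1.225*1.32732e-04*748^2 = 22.74 N

22.74 N


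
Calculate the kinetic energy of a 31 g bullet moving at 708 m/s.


E = 0.5*m*v^2 = 0.5*0.031*708^2 = 7770 J

7770 J


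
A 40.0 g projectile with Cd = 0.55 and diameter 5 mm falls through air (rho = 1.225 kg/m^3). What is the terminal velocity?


A = pi*(d/2)^2 = pi*(5/2000)^2 = 1.96350e-05 m^2
vt = sqrt(2mg/(Cd*rho*A)) = sqrt(2*0.04*9.81/(0.55 * 1.225 * 1.96350e-05)) = 243.6 m/s

243.6 m/s


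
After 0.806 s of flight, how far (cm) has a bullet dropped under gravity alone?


drop = 0.5*g*t^2 = 0.5*9.81*0.806^2 = 3.18646 m ≈ 318.6 cm

318.6 cm


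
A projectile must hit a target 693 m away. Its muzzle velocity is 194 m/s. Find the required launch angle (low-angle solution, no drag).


sin(2*theta) = R*g/v0^2 = 693*9.81/194^2 = 0.180634, theta = arcsin(0.180634)/2 = 5.203°

5.203 degrees


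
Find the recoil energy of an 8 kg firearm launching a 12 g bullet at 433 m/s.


v_r = m_p*v_p/m_gun = 0.012*433/8 = 0.6495 m/s, E_r = 0.5*m_gun*v_r^2 = 0.5*8*0.6495^2 = 1.687 J

1.687 J


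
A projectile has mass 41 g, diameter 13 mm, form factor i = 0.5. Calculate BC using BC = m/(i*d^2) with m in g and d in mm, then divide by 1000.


BC = m/(i*d^2*1000) = 41/(0.5 * 13^2 * 1000) = 0.0004852

0.0004852


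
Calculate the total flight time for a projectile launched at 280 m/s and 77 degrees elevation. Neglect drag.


T = 2*v0*sin(theta)/g = 2*280*sin(77°)/9.81 = 55.62 s

55.62 s


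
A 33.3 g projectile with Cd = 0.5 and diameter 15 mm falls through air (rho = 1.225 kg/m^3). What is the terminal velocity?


A = pi*(d/2)^2 = pi*(15/2000)^2 = 1.76715e-04 m^2
vt = sqrt(2mg/(Cd*rho*A)) = sqrt(2*0.0333*9.81/(0.5 * 1.225 * 1.76715e-04)) = 77.69 m/s

77.69 m/s


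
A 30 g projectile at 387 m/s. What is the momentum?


p = m*v = 0.03*387 = 11.61 kg·m/s

11.61 kg·m/s


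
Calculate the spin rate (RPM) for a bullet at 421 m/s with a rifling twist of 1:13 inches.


twist_m = 13*0.0254 = 0.3302 m
spin = v/twist = 421/0.3302 = 1274.985 rev/s
RPM = spin*60 = 1274.985*60 ≈ 76499 RPM

76499 RPM


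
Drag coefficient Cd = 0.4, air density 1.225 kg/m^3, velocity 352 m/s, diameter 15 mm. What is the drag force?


A = pi*(d/2)^2 = pi*(15/2000)^2 = 1.76715e-04 m^2
Fd = 0.5*Cd*rho*A*v^2 = 0.5*0.4*1.225*1.76715e-04*352^2 = 5.364 N

5.364 N


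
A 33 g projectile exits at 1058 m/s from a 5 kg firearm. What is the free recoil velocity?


v_recoil = m_p * v_p / m_gun = 0.033 * 1058 / 5 = 6.983 m/s

6.983 m/s


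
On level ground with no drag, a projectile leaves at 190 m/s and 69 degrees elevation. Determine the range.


R = v0^2 * sin(2*theta) / g = 190^2 * sin(2*69°) / 9.81 = 2462 m

2462 m


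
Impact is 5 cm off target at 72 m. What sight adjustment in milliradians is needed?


1 mrad subtends 1 cm per 10 m of range, so adj = error_cm / (dist_m / 10) = 5 / (72/10) = 0.6944 mrad

0.6944 mrad


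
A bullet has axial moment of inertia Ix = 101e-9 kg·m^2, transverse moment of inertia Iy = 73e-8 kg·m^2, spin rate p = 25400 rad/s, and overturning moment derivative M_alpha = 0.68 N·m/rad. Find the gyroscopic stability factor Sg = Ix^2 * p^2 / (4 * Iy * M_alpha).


Sg = Ix^2 * p^2 / (4 * Iy * M_alpha) = (101e-9)^2 * 25400^2 / (4 * 73e-8 * 0.68) = 3.315

3.315


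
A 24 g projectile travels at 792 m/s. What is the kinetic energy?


E = 0.5*m*v^2 = 0.5*0.024*792^2 = 7527 J

7527 J


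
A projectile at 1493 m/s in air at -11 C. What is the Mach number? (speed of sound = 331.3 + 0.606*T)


a = 331.3 + 0.606*(-11) = 324.634 m/s
M = v/a = 1493/324.634 = 4.599

4.599


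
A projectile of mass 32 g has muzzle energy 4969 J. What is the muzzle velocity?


v = sqrt(2*E/m) = sqrt(2*4969/0.032) = 557.3 m/s

557.3 m/s


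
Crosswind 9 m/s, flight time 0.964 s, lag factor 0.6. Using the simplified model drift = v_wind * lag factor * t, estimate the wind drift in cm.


drift = v_wind * lag * t = 9 * 0.6 * 0.964 = 5.2056 m ≈ 520.6 cm

520.6 cm


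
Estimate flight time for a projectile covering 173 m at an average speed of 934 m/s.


t = d/v = 173/934 = 0.1852 s

0.1852 s


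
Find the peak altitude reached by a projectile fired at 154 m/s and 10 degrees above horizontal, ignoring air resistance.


H = (v0*sin(theta))^2 / (2g) = (154*sin(10°))^2 / (2*9.81) = 36.45 m

36.45 m


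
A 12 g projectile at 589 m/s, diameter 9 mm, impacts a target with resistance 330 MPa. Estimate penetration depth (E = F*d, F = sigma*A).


A = pi*(d/2)^2 = pi*(9/2)^2 = 63.6173 mm^2
E = 0.5*m*v^2 = 0.5*0.012*589^2 = 2081.53 J
depth = E/(sigma*A) = 2081.53 J / (330 MPa * 63.6173 mm^2) = 2081.53/(330 * 63.6173) m = 0.0991501 m ≈ 99.15 mm

99.15 mm


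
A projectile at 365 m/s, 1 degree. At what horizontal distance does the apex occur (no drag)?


R = v0^2*sin(2*theta)/g = 365^2*sin(2*1°)/9.81 = 473.954 m
apex_dist = R/2 = 473.954/2 = 237 m

237 m


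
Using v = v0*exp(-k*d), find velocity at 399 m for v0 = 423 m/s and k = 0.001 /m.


v = v0*exp(-k*d) = 423*exp(-0.001*399) = 283.8 m/s

283.8 m/s


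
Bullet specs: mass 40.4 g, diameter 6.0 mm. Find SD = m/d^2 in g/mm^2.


SD = m/d^2 = 40.4/6.0^2 = 1.122 g/mm^2

1.122 g/mm^2


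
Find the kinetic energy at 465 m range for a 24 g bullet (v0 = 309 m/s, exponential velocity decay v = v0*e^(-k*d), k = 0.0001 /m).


v = v0*exp(-k*d) = 309*exp(-0.0001*465) = 294.96 m/s
E = 0.5*m*v^2 = 0.5*0.024*294.96^2 = 1044 J

1044 J


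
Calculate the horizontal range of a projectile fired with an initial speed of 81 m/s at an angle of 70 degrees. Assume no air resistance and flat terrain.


R = v0^2 * sin(2*theta) / g = 81^2 * sin(2*70°) / 9.81 = 429.9 m

429.9 m


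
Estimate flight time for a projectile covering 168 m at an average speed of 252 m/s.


t = d/v = 168/252 = 0.6667 s

0.6667 s


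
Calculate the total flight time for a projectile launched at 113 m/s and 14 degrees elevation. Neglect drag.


T = 2*v0*sin(theta)/g = 2*113*sin(14°)/9.81 = 5.573 s

5.573 s


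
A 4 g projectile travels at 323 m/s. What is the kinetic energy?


E = 0.5*m*v^2 = 0.5*0.004*323^2 = 208.7 J

208.7 J


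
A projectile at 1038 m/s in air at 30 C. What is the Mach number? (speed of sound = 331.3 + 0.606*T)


a = 331.3 + 0.606*(30) = 349.48 m/s
M = v/a = 1038/349.48 = 2.97

2.97


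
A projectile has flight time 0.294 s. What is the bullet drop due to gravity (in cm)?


drop = 0.5*g*t^2 = 0.5*9.81*0.294^2 = 0.423969 m ≈ 42.4 cm

42.4 cm


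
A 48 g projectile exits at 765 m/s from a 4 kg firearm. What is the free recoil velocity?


v_recoil = m_p * v_p / m_gun = 0.048 * 765 / 4 = 9.18 m/s

9.18 m/s


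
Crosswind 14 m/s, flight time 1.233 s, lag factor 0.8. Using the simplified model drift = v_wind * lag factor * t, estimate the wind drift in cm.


drift = v_wind * lag * t = 14 * 0.8 * 1.233 = 13.8096 m ≈ 1381 cm

1381 cm


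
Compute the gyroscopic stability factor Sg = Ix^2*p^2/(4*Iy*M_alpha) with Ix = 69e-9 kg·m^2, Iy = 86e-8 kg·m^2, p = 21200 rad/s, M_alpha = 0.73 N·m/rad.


Sg = Ix^2 * p^2 / (4 * Iy * M_alpha) = (69e-9)^2 * 21200^2 / (4 * 86e-8 * 0.73) = 0.8521

0.8521


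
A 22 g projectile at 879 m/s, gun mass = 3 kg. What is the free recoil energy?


v_r = m_p*v_p/m_gun = 0.022*879/3 = 6.446 m/s, E_r = 0.5*m_gun*v_r^2 = 0.5*3*6.446^2 = 62.33 J

62.33 J


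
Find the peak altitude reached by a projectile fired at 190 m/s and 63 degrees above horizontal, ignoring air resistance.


H = (v0*sin(theta))^2 / (2g) = (190*sin(63°))^2 / (2*9.81) = 1461 m

1461 m


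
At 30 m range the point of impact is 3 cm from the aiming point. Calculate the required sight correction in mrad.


1 mrad subtends 1 cm per 10 m of range, so adj = error_cm / (dist_m / 10) = 3 / (30/10) = 1 mrad

1 mrad


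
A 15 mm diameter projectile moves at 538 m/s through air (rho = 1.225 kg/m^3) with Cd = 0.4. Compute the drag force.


A = pi*(d/2)^2 = pi*(15/2000)^2 = 1.76715e-04 m^2
Fd = 0.5*Cd*rho*A*v^2 = 0.5*0.4*1.225*1.76715e-04*538^2 = 12.53 N

12.53 N


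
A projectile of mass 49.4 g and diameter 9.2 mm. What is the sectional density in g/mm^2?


SD = m/d^2 = 49.4/9.2^2 = 0.5836 g/mm^2

0.5836 g/mm^2


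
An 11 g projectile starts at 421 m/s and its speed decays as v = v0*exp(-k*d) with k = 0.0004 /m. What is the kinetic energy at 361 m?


v = v0*exp(-k*d) = 421*exp(-0.0004*361) = 364.393 m/s
E = 0.5*m*v^2 = 0.5*0.011*364.393^2 = 730.3 J

730.3 J


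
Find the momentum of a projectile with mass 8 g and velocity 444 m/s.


p = m*v = 0.008*444 = 3.552 kg·m/s

3.552 kg·m/s


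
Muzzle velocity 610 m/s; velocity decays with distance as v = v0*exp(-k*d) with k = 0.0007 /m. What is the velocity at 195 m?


v = v0*exp(-k*d) = 610*exp(-0.0007*195) = 532.2 m/s

532.2 m/s


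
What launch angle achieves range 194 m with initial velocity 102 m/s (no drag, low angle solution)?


sin(2*theta) = R*g/v0^2 = 194*9.81/102^2 = 0.182924, theta = arcsin(0.182924)/2 = 5.27°

5.27 degrees


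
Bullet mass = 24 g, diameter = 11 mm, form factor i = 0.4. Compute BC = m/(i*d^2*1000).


BC = m/(i*d^2*1000) = 24/(0.4 * 11^2 * 1000) = 0.0004959

0.0004959


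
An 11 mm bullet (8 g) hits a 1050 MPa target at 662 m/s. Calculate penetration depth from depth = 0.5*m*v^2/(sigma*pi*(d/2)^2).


A = pi*(d/2)^2 = pi*(11/2)^2 = 95.0332 mm^2
E = 0.5*m*v^2 = 0.5*0.008*662^2 = 1752.98 J
depth = E/(sigma*A) = 1752.98 J / (1050 MPa * 95.0332 mm^2) = 1752.98/(1050 * 95.0332) m = 0.0175676 m ≈ 17.57 mm

17.57 mm


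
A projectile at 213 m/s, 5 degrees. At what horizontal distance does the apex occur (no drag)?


R = v0^2*sin(2*theta)/g = 213^2*sin(2*5°)/9.81 = 803.083 m
apex_dist = R/2 = 803.083/2 = 401.5 m

401.5 m


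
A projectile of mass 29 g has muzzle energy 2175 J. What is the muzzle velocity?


v = sqrt(2*E/m) = sqrt(2*2175/0.029) = 387.3 m/s

387.3 m/s


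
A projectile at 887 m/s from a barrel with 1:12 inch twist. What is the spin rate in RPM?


twist_m = 12*0.0254 = 0.3048 m
spin = v/twist = 887/0.3048 = 2910.105 rev/s
RPM = spin*60 = 2910.105*60 ≈ 174606 RPM

174606 RPM


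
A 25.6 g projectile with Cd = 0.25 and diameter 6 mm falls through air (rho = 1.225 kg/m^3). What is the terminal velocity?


A = pi*(d/2)^2 = pi*(6/2000)^2 = 2.82743e-05 m^2
vt = sqrt(2mg/(Cd*rho*A)) = sqrt(2*0.0256*9.81/(0.25 * 1.225 * 2.82743e-05)) = 240.8 m/s

240.8 m/s


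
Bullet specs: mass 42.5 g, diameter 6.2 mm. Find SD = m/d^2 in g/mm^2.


SD = m/d^2 = 42.5/6.2^2 = 1.106 g/mm^2

1.106 g/mm^2


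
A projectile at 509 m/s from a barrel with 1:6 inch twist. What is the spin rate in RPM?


twist_m = 6*0.0254 = 0.1524 m
spin = v/twist = 509/0.1524 = 3339.895 rev/s
RPM = spin*60 = 3339.895*60 ≈ 200394 RPM

200394 RPM


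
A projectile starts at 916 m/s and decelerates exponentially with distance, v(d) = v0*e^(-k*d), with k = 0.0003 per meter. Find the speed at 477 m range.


v = v0*exp(-k*d) = 916*exp(-0.0003*477) = 793.9 m/s

793.9 m/s


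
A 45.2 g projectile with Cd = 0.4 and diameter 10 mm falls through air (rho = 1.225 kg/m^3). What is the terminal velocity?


A = pi*(d/2)^2 = pi*(10/2000)^2 = 7.85398e-05 m^2
vt = sqrt(2mg/(Cd*rho*A)) = sqrt(2*0.0452*9.81/(0.4 * 1.225 * 7.85398e-05)) = 151.8 m/s

151.8 m/s


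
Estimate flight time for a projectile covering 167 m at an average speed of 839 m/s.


t = d/v = 167/839 = 0.199 s

0.199 s


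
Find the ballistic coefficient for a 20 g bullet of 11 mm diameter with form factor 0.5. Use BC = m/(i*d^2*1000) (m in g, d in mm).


BC = m/(i*d^2*1000) = 20/(0.5 * 11^2 * 1000) = 0.0003306

0.0003306


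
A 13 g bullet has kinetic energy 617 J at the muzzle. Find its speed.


v = sqrt(2*E/m) = sqrt(2*617/0.013) = 308.1 m/s

308.1 m/s


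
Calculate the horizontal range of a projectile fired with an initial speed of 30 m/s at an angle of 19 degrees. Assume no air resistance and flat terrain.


R = v0^2 * sin(2*theta) / g = 30^2 * sin(2*19°) / 9.81 = 56.48 m

56.48 m


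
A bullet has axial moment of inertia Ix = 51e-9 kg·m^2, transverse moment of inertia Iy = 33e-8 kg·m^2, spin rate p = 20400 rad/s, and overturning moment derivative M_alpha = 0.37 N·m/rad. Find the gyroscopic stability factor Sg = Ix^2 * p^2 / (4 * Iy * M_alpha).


Sg = Ix^2 * p^2 / (4 * Iy * M_alpha) = (51e-9)^2 * 20400^2 / (4 * 33e-8 * 0.37) = 2.216

2.216


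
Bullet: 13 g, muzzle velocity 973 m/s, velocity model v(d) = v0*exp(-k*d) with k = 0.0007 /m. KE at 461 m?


v = v0*exp(-k*d) = 973*exp(-0.0007*461) = 704.638 m/s
E = 0.5*m*v^2 = 0.5*0.013*704.638^2 = 3227 J

3227 J


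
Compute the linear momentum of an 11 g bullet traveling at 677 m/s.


p = m*v = 0.011*677 = 7.447 kg·m/s

7.447 kg·m/s


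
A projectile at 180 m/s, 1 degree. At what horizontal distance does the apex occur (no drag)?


R = v0^2*sin(2*theta)/g = 180^2*sin(2*1°)/9.81 = 115.264 m
apex_dist = R/2 = 115.264/2 = 57.63 m

57.63 m


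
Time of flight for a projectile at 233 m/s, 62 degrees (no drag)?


T = 2*v0*sin(theta)/g = 2*233*sin(62°)/9.81 = 41.94 s

41.94 s


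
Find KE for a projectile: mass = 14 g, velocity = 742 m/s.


E = 0.5*m*v^2 = 0.5*0.014*742^2 = 3854 J

3854 J


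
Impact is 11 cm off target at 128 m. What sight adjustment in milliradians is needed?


1 mrad subtends 1 cm per 10 m of range, so adj = error_cm / (dist_m / 10) = 11 / (128/10) = 0.8594 mrad

0.8594 mrad


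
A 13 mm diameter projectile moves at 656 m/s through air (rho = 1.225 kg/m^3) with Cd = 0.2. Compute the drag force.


A = pi*(d/2)^2 = pi*(13/2000)^2 = 1.32732e-04 m^2
Fd = 0.5*Cd*rho*A*v^2 = 0.5*0.2*1.225*1.32732e-04*656^2 = 6.997 N

6.997 N


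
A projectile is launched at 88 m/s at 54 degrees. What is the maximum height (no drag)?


H = (v0*sin(theta))^2 / (2g) = (88*sin(54°))^2 / (2*9.81) = 258.3 m

258.3 m


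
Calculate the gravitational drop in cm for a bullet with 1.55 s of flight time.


drop = 0.5*g*t^2 = 0.5*9.81*1.55^2 = 11.7843 m ≈ 1178 cm

1178 cm


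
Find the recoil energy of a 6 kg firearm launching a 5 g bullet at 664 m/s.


v_r = m_p*v_p/m_gun = 0.005*664/6 = 0.553333 m/s, E_r = 0.5*m_gun*v_r^2 = 0.5*6*0.553333^2 = 0.9185 J

0.9185 J


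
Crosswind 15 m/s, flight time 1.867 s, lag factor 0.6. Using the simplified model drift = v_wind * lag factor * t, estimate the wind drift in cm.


drift = v_wind * lag * t = 15 * 0.6 * 1.867 = 16.803 m ≈ 1680 cm

1680 cm


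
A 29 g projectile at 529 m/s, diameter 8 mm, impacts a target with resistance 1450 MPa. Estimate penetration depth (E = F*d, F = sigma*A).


A = pi*(d/2)^2 = pi*(8/2)^2 = 50.2655 mm^2
E = 0.5*m*v^2 = 0.5*0.029*529^2 = 4057.69 J
depth = E/(sigma*A) = 4057.69 J / (1450 MPa * 50.2655 mm^2) = 4057.69/(1450 * 50.2655) m = 0.0556726 m ≈ 55.67 mm

55.67 mm


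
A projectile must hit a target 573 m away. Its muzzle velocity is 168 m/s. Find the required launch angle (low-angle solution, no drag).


sin(2*theta) = R*g/v0^2 = 573*9.81/168^2 = 0.199161, theta = arcsin(0.199161)/2 = 5.744°

5.744 degrees


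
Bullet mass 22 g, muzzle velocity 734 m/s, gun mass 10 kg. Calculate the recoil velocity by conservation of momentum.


v_recoil = m_p * v_p / m_gun = 0.022 * 734 / 10 = 1.615 m/s

1.615 m/s


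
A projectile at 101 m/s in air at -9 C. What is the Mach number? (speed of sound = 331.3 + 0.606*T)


a = 331.3 + 0.606*(-9) = 325.846 m/s
M = v/a = 101/325.846 = 0.31

0.31


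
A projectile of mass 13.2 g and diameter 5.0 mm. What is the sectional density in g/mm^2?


SD = m/d^2 = 13.2/5.0^2 = 0.528 g/mm^2

0.528 g/mm^2


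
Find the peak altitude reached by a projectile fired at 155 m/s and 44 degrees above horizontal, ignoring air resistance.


H = (v0*sin(theta))^2 / (2g) = (155*sin(44°))^2 / (2*9.81) = 590.9 m

590.9 m


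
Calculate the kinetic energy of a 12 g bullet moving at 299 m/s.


E = 0.5*m*v^2 = 0.5*0.012*299^2 = 536.4 J

536.4 J


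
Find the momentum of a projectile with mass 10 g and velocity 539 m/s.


p = m*v = 0.01*539 = 5.39 kg·m/s

5.39 kg·m/s


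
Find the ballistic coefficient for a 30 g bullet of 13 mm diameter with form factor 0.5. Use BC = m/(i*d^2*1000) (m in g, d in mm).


BC = m/(i*d^2*1000) = 30/(0.5 * 13^2 * 1000) = 0.000355

0.000355


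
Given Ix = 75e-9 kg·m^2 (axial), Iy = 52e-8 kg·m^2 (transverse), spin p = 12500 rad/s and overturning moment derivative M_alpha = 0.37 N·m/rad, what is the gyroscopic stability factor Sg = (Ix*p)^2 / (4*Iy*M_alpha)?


Sg = Ix^2 * p^2 / (4 * Iy * M_alpha) = (75e-9)^2 * 12500^2 / (4 * 52e-8 * 0.37) = 1.142

1.142


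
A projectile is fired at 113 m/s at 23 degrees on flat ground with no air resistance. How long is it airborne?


T = 2*v0*sin(theta)/g = 2*113*sin(23°)/9.81 = 9.002 s

9.002 s


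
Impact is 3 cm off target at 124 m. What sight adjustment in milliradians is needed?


1 mrad subtends 1 cm per 10 m of range, so adj = error_cm / (dist_m / 10) = 3 / (124/10) = 0.2419 mrad

0.2419 mrad


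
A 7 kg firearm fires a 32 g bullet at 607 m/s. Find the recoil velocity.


v_recoil = m_p * v_p / m_gun = 0.032 * 607 / 7 = 2.775 m/s

2.775 m/s


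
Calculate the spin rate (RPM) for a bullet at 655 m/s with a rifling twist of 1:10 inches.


twist_m = 10*0.0254 = 0.254 m
spin = v/twist = 655/0.254 = 2578.74 rev/s
RPM = spin*60 = 2578.74*60 ≈ 154724 RPM

154724 RPM


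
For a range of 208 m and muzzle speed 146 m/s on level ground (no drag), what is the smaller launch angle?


sin(2*theta) = R*g/v0^2 = 208*9.81/146^2 = 0.0957253, theta = arcsin(0.0957253)/2 = 2.747°

2.747 degrees


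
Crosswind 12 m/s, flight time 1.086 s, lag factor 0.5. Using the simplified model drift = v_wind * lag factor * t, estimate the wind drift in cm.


drift = v_wind * lag * t = 12 * 0.5 * 1.086 = 6.516 m ≈ 651.6 cm

651.6 cm


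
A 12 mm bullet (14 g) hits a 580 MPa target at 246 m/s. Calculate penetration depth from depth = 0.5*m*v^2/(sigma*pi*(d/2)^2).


A = pi*(d/2)^2 = pi*(12/2)^2 = 113.097 mm^2
E = 0.5*m*v^2 = 0.5*0.014*246^2 = 423.612 J
depth = E/(sigma*A) = 423.612 J / (580 MPa * 113.097 mm^2) = 423.612/(580 * 113.097) m = 0.00645785 m ≈ 6.458 mm

6.458 mm


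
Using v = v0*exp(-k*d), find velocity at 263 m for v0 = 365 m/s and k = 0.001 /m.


v = v0*exp(-k*d) = 365*exp(-0.001*263) = 280.6 m/s

280.6 m/s


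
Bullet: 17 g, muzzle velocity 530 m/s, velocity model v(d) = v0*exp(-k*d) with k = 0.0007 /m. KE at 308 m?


v = v0*exp(-k*d) = 530*exp(-0.0007*308) = 427.211 m/s
E = 0.5*m*v^2 = 0.5*0.017*427.211^2 = 1551 J

1551 J


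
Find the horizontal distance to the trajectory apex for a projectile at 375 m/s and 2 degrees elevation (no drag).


R = v0^2*sin(2*theta)/g = 375^2*sin(2*2°)/9.81 = 999.949 m
apex_dist = R/2 = 999.949/2 = 500 m

500 m


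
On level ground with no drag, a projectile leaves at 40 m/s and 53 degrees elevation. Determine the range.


R = v0^2 * sin(2*theta) / g = 40^2 * sin(2*53°) / 9.81 = 156.8 m

156.8 m


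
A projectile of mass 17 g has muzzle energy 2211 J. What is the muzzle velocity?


v = sqrt(2*E/m) = sqrt(2*2211/0.017) = 510 m/s

510 m/s


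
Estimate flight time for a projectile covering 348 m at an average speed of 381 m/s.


t = d/v = 348/381 = 0.9134 s

0.9134 s


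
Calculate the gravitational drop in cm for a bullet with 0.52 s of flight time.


drop = 0.5*g*t^2 = 0.5*9.81*0.52^2 = 1.32631 m ≈ 132.6 cm

132.6 cm


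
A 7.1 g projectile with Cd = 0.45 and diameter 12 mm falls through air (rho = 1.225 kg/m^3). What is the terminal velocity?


A = pi*(d/2)^2 = pi*(12/2000)^2 = 1.13097e-04 m^2
vt = sqrt(2mg/(Cd*rho*A)) = sqrt(2*0.0071*9.81/(0.45 * 1.225 * 1.13097e-04)) = 47.27 m/s

47.27 m/s


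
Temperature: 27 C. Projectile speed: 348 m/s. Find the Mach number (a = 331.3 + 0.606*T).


a = 331.3 + 0.606*(27) = 347.662 m/s
M = v/a = 348/347.662 = 1.001

1.001


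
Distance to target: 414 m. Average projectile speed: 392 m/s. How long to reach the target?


t = d/v = 414/392 = 1.056 s

1.056 s


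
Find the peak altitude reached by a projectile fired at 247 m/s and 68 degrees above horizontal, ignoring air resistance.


H = (v0*sin(theta))^2 / (2g) = (247*sin(68°))^2 / (2*9.81) = 2673 m

2673 m


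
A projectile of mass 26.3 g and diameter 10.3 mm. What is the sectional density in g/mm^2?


SD = m/d^2 = 26.3/10.3^2 = 0.2479 g/mm^2

0.2479 g/mm^2


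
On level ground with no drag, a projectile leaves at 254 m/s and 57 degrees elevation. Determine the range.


R = v0^2 * sin(2*theta) / g = 254^2 * sin(2*57°) / 9.81 = 6008 m

6008 m


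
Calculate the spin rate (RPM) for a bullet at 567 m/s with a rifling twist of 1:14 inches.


twist_m = 14*0.0254 = 0.3556 m
spin = v/twist = 567/0.3556 = 1594.488 rev/s
RPM = spin*60 = 1594.488*60 ≈ 95669 RPM

95669 RPM


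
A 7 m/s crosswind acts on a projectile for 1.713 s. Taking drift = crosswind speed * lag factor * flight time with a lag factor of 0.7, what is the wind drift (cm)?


drift = v_wind * lag * t = 7 * 0.7 * 1.713 = 8.3937 m ≈ 839.4 cm

839.4 cm


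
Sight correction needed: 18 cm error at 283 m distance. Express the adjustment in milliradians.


1 mrad subtends 1 cm per 10 m of range, so adj = error_cm / (dist_m / 10) = 18 / (283/10) = 0.636 mrad

0.636 mrad


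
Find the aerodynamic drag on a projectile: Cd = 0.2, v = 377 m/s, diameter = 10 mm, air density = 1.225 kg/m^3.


A = pi*(d/2)^2 = pi*(10/2000)^2 = 7.85398e-05 m^2
Fd = 0.5*Cd*rho*A*v^2 = 0.5*0.2*1.225*7.85398e-05*377^2 = 1.367 N

1.367 N


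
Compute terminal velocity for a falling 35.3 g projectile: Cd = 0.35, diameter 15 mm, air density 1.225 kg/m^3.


A = pi*(d/2)^2 = pi*(15/2000)^2 = 1.76715e-04 m^2
vt = sqrt(2mg/(Cd*rho*A)) = sqrt(2*0.0353*9.81/(0.35 * 1.225 * 1.76715e-04)) = 95.61 m/s

95.61 m/s


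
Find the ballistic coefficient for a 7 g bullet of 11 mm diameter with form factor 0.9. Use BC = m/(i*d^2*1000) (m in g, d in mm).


BC = m/(i*d^2*1000) = 7/(0.9 * 11^2 * 1000) = 6.428e-05

6.428e-05


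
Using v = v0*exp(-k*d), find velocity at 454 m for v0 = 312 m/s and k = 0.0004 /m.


v = v0*exp(-k*d) = 312*exp(-0.0004*454) = 260.2 m/s

260.2 m/s


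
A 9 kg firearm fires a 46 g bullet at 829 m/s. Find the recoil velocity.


v_recoil = m_p * v_p / m_gun = 0.046 * 829 / 9 = 4.237 m/s

4.237 m/s


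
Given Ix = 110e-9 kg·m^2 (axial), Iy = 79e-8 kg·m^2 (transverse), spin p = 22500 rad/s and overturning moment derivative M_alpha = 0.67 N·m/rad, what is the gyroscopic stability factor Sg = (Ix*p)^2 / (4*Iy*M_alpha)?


Sg = Ix^2 * p^2 / (4 * Iy * M_alpha) = (110e-9)^2 * 22500^2 / (4 * 79e-8 * 0.67) = 2.893

2.893


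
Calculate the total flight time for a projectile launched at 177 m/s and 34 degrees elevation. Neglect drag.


T = 2*v0*sin(theta)/g = 2*177*sin(34°)/9.81 = 20.18 s

20.18 s


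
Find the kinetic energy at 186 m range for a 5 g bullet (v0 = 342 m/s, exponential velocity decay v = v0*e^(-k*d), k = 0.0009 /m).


v = v0*exp(-k*d) = 342*exp(-0.0009*186) = 289.285 m/s
E = 0.5*m*v^2 = 0.5*0.005*289.285^2 = 209.2 J

209.2 J


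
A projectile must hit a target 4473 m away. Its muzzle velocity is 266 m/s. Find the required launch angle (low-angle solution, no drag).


sin(2*theta) = R*g/v0^2 = 4473*9.81/266^2 = 0.620161, theta = arcsin(0.620161)/2 = 19.16°

19.16 degrees


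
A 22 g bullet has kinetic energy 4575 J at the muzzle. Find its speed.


v = sqrt(2*E/m) = sqrt(2*4575/0.022) = 644.9 m/s

644.9 m/s


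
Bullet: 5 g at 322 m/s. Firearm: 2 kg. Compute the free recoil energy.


v_r = m_p*v_p/m_gun = 0.005*322/2 = 0.805 m/s, E_r = 0.5*m_gun*v_r^2 = 0.5*2*0.805^2 = 0.648 J

0.648 J


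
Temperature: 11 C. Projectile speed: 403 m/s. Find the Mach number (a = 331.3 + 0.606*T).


a = 331.3 + 0.606*(11) = 337.966 m/s
M = v/a = 403/337.966 = 1.192

1.192


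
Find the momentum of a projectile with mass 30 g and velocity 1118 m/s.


p = m*v = 0.03*1118 = 33.54 kg·m/s

33.54 kg·m/s


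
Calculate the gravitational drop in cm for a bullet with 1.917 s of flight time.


drop = 0.5*g*t^2 = 0.5*9.81*1.917^2 = 18.0253 m ≈ 1803 cm

1803 cm


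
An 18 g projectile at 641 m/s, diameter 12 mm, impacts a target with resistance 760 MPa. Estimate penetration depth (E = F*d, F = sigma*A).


A = pi*(d/2)^2 = pi*(12/2)^2 = 113.097 mm^2
E = 0.5*m*v^2 = 0.5*0.018*641^2 = 3697.93 J
depth = E/(sigma*A) = 3697.93 J / (760 MPa * 113.097 mm^2) = 3697.93/(760 * 113.097) m = 0.0430222 m ≈ 43.02 mm

43.02 mm


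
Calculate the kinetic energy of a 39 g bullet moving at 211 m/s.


E = 0.5*m*v^2 = 0.5*0.039*211^2 = 868.2 J

868.2 J


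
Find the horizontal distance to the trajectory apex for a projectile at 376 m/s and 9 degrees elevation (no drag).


R = v0^2*sin(2*theta)/g = 376^2*sin(2*9°)/9.81 = 4453.37 m
apex_dist = R/2 = 4453.37/2 = 2227 m

2227 m


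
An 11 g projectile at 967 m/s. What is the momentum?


p = m*v = 0.011*967 = 10.64 kg·m/s

10.64 kg·m/s


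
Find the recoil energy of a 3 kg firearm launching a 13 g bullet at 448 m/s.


v_r = m_p*v_p/m_gun = 0.013*448/3 = 1.94133 m/s, E_r = 0.5*m_gun*v_r^2 = 0.5*3*1.94133^2 = 5.653 J

5.653 J


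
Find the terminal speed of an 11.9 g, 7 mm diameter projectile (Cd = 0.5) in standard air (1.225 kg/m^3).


A = pi*(d/2)^2 = pi*(7/2000)^2 = 3.84845e-05 m^2
vt = sqrt(2mg/(Cd*rho*A)) = sqrt(2*0.0119*9.81/(0.5 * 1.225 * 3.84845e-05)) = 99.52 m/s

99.52 m/s


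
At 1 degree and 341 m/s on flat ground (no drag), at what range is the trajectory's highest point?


R = v0^2*sin(2*theta)/g = 341^2*sin(2*1°)/9.81 = 413.675 m
apex_dist = R/2 = 413.675/2 = 206.8 m

206.8 m


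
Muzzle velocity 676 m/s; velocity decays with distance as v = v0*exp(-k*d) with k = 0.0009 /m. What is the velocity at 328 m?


v = v0*exp(-k*d) = 676*exp(-0.0009*328) = 503.2 m/s

503.2 m/s


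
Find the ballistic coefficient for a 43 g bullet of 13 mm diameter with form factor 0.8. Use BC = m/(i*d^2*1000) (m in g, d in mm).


BC = m/(i*d^2*1000) = 43/(0.8 * 13^2 * 1000) = 0.000318

0.000318


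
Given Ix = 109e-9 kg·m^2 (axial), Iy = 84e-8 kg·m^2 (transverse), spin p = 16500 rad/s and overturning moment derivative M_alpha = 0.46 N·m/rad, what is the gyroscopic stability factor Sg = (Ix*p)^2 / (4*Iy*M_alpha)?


Sg = Ix^2 * p^2 / (4 * Iy * M_alpha) = (109e-9)^2 * 16500^2 / (4 * 84e-8 * 0.46) = 2.093

2.093


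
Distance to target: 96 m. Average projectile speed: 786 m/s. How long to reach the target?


t = d/v = 96/786 = 0.1221 s

0.1221 s


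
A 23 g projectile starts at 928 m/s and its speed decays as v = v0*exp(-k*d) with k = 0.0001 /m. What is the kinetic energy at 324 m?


v = v0*exp(-k*d) = 928*exp(-0.0001*324) = 898.415 m/s
E = 0.5*m*v^2 = 0.5*0.023*898.415^2 = 9282 J

9282 J


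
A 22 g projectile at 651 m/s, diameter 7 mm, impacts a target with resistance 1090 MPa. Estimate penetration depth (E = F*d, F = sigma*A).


A = pi*(d/2)^2 = pi*(7/2)^2 = 38.4845 mm^2
E = 0.5*m*v^2 = 0.5*0.022*651^2 = 4661.81 J
depth = E/(sigma*A) = 4661.81 J / (1090 MPa * 38.4845 mm^2) = 4661.81/(1090 * 38.4845) m = 0.111133 m ≈ 111.1 mm

111.1 mm


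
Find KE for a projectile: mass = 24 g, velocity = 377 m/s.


E = 0.5*m*v^2 = 0.5*0.024*377^2 = 1706 J

1706 J


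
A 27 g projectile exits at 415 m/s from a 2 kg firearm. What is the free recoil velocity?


v_recoil = m_p * v_p / m_gun = 0.027 * 415 / 2 = 5.603 m/s

5.603 m/s


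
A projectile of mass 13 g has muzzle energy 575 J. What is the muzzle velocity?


v = sqrt(2*E/m) = sqrt(2*575/0.013) = 297.4 m/s

297.4 m/s


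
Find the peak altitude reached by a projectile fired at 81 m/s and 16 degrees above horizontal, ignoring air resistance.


H = (v0*sin(theta))^2 / (2g) = (81*sin(16°))^2 / (2*9.81) = 25.41 m

25.41 m


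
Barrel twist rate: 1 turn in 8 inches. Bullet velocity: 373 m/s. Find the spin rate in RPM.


twist_m = 8*0.0254 = 0.2032 m
spin = v/twist = 373/0.2032 = 1835.63 rev/s
RPM = spin*60 = 1835.63*60 ≈ 110138 RPM

110138 RPM


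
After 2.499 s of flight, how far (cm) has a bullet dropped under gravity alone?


drop = 0.5*g*t^2 = 0.5*9.81*2.499^2 = 30.6317 m ≈ 3063 cm

3063 cm


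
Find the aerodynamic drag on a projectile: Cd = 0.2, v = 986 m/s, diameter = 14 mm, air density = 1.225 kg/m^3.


A = pi*(d/2)^2 = pi*(14/2000)^2 = 1.53938e-04 m^2
Fd = 0.5*Cd*rho*A*v^2 = 0.5*0.2*1.225*1.53938e-04*986^2 = 18.33 N

18.33 N


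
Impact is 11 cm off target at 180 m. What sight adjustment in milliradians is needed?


1 mrad subtends 1 cm per 10 m of range, so adj = error_cm / (dist_m / 10) = 11 / (180/10) = 0.6111 mrad

0.6111 mrad


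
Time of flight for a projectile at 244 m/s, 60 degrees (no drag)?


T = 2*v0*sin(theta)/g = 2*244*sin(60°)/9.81 = 43.08 s

43.08 s


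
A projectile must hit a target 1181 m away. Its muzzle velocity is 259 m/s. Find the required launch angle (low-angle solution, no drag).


sin(2*theta) = R*g/v0^2 = 1181*9.81/259^2 = 0.172711, theta = arcsin(0.172711)/2 = 4.973°

4.973 degrees


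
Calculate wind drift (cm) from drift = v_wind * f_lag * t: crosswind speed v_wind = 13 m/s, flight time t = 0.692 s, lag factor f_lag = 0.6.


drift = v_wind * lag * t = 13 * 0.6 * 0.692 = 5.3976 m ≈ 539.8 cm

539.8 cm


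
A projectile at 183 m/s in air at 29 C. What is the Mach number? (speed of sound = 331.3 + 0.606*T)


a = 331.3 + 0.606*(29) = 348.874 m/s
M = v/a = 183/348.874 = 0.5245

0.5245


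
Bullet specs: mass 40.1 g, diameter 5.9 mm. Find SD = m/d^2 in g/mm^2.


SD = m/d^2 = 40.1/5.9^2 = 1.152 g/mm^2

1.152 g/mm^2


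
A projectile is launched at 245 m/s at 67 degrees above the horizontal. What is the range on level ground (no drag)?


R = v0^2 * sin(2*theta) / g = 245^2 * sin(2*67°) / 9.81 = 4401 m

4401 m


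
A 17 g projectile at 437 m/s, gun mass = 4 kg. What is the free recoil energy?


v_r = m_p*v_p/m_gun = 0.017*437/4 = 1.85725 m/s, E_r = 0.5*m_gun*v_r^2 = 0.5*4*1.85725^2 = 6.899 J

6.899 J


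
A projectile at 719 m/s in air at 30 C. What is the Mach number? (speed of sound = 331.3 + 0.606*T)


a = 331.3 + 0.606*(30) = 349.48 m/s
M = v/a = 719/349.48 = 2.057

2.057


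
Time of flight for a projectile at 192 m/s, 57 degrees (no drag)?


T = 2*v0*sin(theta)/g = 2*192*sin(57°)/9.81 = 32.83 s

32.83 s


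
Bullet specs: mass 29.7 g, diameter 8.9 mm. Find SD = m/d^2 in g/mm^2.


SD = m/d^2 = 29.7/8.9^2 = 0.375 g/mm^2

0.375 g/mm^2


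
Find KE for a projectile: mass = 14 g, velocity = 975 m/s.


E = 0.5*m*v^2 = 0.5*0.014*975^2 = 6654 J

6654 J


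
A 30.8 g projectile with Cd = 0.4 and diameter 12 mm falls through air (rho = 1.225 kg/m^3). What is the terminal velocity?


A = pi*(d/2)^2 = pi*(12/2000)^2 = 1.13097e-04 m^2
vt = sqrt(2mg/(Cd*rho*A)) = sqrt(2*0.0308*9.81/(0.4 * 1.225 * 1.13097e-04)) = 104.4 m/s

104.4 m/s


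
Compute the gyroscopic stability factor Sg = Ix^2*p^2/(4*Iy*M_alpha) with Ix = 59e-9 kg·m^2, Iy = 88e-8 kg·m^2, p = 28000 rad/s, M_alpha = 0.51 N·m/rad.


Sg = Ix^2 * p^2 / (4 * Iy * M_alpha) = (59e-9)^2 * 28000^2 / (4 * 88e-8 * 0.51) = 1.52

1.52


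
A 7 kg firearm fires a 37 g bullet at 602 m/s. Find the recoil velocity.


v_recoil = m_p * v_p / m_gun = 0.037 * 602 / 7 = 3.182 m/s

3.182 m/s


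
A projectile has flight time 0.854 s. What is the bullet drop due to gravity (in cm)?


drop = 0.5*g*t^2 = 0.5*9.81*0.854^2 = 3.57729 m ≈ 357.7 cm

357.7 cm


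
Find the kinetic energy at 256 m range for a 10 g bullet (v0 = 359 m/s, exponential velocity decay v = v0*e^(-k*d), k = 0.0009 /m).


v = v0*exp(-k*d) = 359*exp(-0.0009*256) = 285.123 m/s
E = 0.5*m*v^2 = 0.5*0.01*285.123^2 = 406.5 J

406.5 J


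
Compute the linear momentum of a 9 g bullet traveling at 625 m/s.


p = m*v = 0.009*625 = 5.625 kg·m/s

5.625 kg·m/s


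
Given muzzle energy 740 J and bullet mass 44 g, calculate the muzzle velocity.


v = sqrt(2*E/m) = sqrt(2*740/0.044) = 183.4 m/s

183.4 m/s


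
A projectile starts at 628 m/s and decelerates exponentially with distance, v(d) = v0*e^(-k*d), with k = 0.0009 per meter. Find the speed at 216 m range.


v = v0*exp(-k*d) = 628*exp(-0.0009*216) = 517.1 m/s

517.1 m/s


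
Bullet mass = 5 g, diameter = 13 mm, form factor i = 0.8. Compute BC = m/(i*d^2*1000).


BC = m/(i*d^2*1000) = 5/(0.8 * 13^2 * 1000) = 3.698e-05

3.698e-05


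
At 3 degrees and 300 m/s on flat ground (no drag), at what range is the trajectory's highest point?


R = v0^2*sin(2*theta)/g = 300^2*sin(2*3°)/9.81 = 958.977 m
apex_dist = R/2 = 958.977/2 = 479.5 m

479.5 m


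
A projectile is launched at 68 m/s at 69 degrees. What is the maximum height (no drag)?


H = (v0*sin(theta))^2 / (2g) = (68*sin(69°))^2 / (2*9.81) = 205.4 m

205.4 m


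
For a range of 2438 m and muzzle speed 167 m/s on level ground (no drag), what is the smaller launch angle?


sin(2*theta) = R*g/v0^2 = 2438*9.81/167^2 = 0.85757, theta = arcsin(0.85757)/2 = 29.52°

29.52 degrees


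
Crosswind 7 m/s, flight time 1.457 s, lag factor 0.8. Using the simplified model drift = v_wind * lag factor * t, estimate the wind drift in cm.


drift = v_wind * lag * t = 7 * 0.8 * 1.457 = 8.1592 m ≈ 815.9 cm

815.9 cm


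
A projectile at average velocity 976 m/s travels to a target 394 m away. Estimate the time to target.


t = d/v = 394/976 = 0.4037 s

0.4037 s


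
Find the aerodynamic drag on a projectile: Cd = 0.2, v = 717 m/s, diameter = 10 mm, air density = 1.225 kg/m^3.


A = pi*(d/2)^2 = pi*(10/2000)^2 = 7.85398e-05 m^2
Fd = 0.5*Cd*rho*A*v^2 = 0.5*0.2*1.225*7.85398e-05*717^2 = 4.946 N

4.946 N


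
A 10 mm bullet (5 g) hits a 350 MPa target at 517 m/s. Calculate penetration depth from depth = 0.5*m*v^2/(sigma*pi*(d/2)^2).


A = pi*(d/2)^2 = pi*(10/2)^2 = 78.5398 mm^2
E = 0.5*m*v^2 = 0.5*0.005*517^2 = 668.222 J
depth = E/(sigma*A) = 668.222 J / (350 MPa * 78.5398 mm^2) = 668.222/(350 * 78.5398) m = 0.0243088 m ≈ 24.31 mm

24.31 mm


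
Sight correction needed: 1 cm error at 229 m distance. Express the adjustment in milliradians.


1 mrad subtends 1 cm per 10 m of range, so adj = error_cm / (dist_m / 10) = 1 / (229/10) = 0.04367 mrad

0.04367 mrad


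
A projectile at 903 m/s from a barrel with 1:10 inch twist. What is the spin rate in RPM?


twist_m = 10*0.0254 = 0.254 m
spin = v/twist = 903/0.254 = 3555.118 rev/s
RPM = spin*60 = 3555.118*60 ≈ 213307 RPM

213307 RPM


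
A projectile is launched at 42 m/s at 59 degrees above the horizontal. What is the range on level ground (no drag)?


R = v0^2 * sin(2*theta) / g = 42^2 * sin(2*59°) / 9.81 = 158.8 m

158.8 m


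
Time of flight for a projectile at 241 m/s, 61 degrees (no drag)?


T = 2*v0*sin(theta)/g = 2*241*sin(61°)/9.81 = 42.97 s

42.97 s


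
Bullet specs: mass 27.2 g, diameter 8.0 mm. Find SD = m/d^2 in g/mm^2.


SD = m/d^2 = 27.2/8.0^2 = 0.425 g/mm^2

0.425 g/mm^2
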